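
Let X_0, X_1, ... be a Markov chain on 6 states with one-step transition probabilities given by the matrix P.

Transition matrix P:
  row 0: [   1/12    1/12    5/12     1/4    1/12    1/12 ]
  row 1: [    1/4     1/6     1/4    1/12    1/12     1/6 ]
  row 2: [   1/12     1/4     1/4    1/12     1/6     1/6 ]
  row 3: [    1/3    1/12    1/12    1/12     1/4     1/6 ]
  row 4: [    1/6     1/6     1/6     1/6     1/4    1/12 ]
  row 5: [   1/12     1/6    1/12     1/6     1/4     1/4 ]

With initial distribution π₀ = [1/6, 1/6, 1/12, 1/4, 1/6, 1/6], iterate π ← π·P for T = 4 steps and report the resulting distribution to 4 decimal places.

t=0: π = [0.1667, 0.1667, 0.0833, 0.2500, 0.1667, 0.1667]
t=1: π = [0.1875, 0.1389, 0.1944, 0.1389, 0.1875, 0.1528]
t=2: π = [0.1568, 0.1557, 0.2170, 0.1429, 0.1794, 0.1481]
t=3: π = [0.1600, 0.1598, 0.2127, 0.1368, 0.1798, 0.1510]
t=4: π = [0.1591, 0.1597, 0.2137, 0.1376, 0.1790, 0.1509]

π = [0.1591, 0.1597, 0.2137, 0.1376, 0.1790, 0.1509]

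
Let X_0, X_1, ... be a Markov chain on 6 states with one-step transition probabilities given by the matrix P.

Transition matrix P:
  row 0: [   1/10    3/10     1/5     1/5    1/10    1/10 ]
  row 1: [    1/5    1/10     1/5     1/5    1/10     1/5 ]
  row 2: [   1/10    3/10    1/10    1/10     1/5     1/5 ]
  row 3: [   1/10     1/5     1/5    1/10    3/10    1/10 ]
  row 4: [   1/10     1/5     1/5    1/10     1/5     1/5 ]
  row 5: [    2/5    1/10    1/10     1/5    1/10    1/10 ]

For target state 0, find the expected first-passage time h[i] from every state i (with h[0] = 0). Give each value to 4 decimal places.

h = [0.0000, 5.3929, 5.8690, 6.0714, 5.9167, 4.3690]

First-step conditioning: h[0] = 0; for i ≠ 0, h[i] = 1 + Σ_k P[i][k]·h[k].
  h[1] = 1 + 1/10·h[1] + 1/5·h[2] + 1/5·h[3] + 1/10·h[4] + 1/5·h[5]
  h[2] = 1 + 3/10·h[1] + 1/10·h[2] + 1/10·h[3] + 1/5·h[4] + 1/5·h[5]
  h[3] = 1 + 1/5·h[1] + 1/5·h[2] + 1/10·h[3] + 3/10·h[4] + 1/10·h[5]
  h[4] = 1 + 1/5·h[1] + 1/5·h[2] + 1/10·h[3] + 1/5·h[4] + 1/5·h[5]
  h[5] = 1 + 1/10·h[1] + 1/10·h[2] + 1/5·h[3] + 1/10·h[4] + 1/10·h[5]
Solving the 5×5 linear system over states ≠ 0 gives exactly h = [0, 151/28, 493/84, 85/14, 71/12, 367/84] (h[0] = 0 is the target).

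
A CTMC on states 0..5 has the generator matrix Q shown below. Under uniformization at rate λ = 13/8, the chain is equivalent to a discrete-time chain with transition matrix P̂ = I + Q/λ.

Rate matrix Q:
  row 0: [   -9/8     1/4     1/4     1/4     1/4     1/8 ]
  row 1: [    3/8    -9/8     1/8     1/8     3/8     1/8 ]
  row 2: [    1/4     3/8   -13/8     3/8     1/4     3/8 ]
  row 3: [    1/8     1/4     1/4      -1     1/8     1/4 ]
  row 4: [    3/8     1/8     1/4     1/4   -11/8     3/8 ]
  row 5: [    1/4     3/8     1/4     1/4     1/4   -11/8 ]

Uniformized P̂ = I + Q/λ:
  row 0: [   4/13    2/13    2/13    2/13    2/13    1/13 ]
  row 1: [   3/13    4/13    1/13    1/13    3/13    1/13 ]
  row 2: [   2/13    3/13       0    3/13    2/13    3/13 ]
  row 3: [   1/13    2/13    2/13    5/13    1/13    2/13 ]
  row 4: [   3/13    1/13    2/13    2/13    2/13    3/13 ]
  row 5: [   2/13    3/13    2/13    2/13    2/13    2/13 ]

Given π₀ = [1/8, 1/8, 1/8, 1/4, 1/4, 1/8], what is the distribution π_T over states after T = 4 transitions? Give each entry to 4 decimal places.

π = [0.1953, 0.1921, 0.1205, 0.1932, 0.1537, 0.1452]

t=0: π = [0.1250, 0.1250, 0.1250, 0.2500, 0.2500, 0.1250]
t=1: π = [0.1827, 0.1731, 0.1250, 0.2115, 0.1442, 0.1635]
t=2: π = [0.1901, 0.1916, 0.1213, 0.1990, 0.1509, 0.1472]
t=3: π = [0.1941, 0.1924, 0.1204, 0.1944, 0.1533, 0.1454]
t=4: π = [0.1953, 0.1921, 0.1205, 0.1932, 0.1537, 0.1452]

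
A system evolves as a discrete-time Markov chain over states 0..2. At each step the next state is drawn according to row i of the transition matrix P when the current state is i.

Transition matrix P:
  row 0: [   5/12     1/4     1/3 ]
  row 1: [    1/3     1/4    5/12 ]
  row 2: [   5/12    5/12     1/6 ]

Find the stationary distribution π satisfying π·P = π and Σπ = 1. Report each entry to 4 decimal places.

π = [0.3916, 0.3012, 0.3072]

Balance equations π_j = Σ_i π_i·P[i][j]:
  π_0 = 5/12·π_0 + 1/3·π_1 + 5/12·π_2
  π_1 = 1/4·π_0 + 1/4·π_1 + 5/12·π_2
  normalize: π_0 + π_1 + π_2 = 1
Solving the linear system gives exactly π = [65/166, 25/83, 51/166].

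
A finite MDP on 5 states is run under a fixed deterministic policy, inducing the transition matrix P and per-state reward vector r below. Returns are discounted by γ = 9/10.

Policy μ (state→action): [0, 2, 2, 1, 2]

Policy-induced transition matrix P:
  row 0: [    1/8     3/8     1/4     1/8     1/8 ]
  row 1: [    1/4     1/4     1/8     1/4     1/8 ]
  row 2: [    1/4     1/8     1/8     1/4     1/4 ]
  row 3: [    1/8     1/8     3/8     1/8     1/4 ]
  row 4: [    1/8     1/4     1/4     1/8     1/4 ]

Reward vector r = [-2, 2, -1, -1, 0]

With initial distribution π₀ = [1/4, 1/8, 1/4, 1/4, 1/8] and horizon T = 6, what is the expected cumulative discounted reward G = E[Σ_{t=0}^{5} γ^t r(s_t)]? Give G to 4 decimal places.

G = -1.9044

t=0: π = [0.2500, 0.1250, 0.2500, 0.2500, 0.1250], E[r] = -0.7500, γ^t·E[r] = -0.750000, running G = -0.750000
t=1: π = [0.1719, 0.2188, 0.2344, 0.1719, 0.2031], E[r] = -0.3125, γ^t·E[r] = -0.281250, running G = -1.031250
t=2: π = [0.1816, 0.2207, 0.2148, 0.1816, 0.2012], E[r] = -0.3184, γ^t·E[r] = -0.257871, running G = -1.289121
t=3: π = [0.1794, 0.2231, 0.2183, 0.1794, 0.1997], E[r] = -0.3103, γ^t·E[r] = -0.226211, running G = -1.515332
t=4: π = [0.1802, 0.2227, 0.2173, 0.1802, 0.1997], E[r] = -0.3123, γ^t·E[r] = -0.204931, running G = -1.720263
t=5: π = [0.1800, 0.2228, 0.2175, 0.1800, 0.1996], E[r] = -0.3118, γ^t·E[r] = -0.184132, running G = -1.904395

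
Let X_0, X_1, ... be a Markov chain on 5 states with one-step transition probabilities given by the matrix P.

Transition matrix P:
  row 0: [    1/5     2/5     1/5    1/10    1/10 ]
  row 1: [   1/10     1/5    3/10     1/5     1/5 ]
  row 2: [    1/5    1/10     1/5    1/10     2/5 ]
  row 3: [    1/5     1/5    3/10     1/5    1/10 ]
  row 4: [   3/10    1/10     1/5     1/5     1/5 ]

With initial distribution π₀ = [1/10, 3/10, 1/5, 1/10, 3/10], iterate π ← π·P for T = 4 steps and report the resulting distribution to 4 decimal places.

t=0: π = [0.1000, 0.3000, 0.2000, 0.1000, 0.3000]
t=1: π = [0.2000, 0.1700, 0.2400, 0.1700, 0.2200]
t=2: π = [0.2050, 0.1940, 0.2340, 0.1560, 0.2110]
t=3: π = [0.2017, 0.1965, 0.2350, 0.1561, 0.2107]
t=4: π = [0.2014, 0.1958, 0.2353, 0.1563, 0.2112]

π = [0.2014, 0.1958, 0.2353, 0.1563, 0.2112]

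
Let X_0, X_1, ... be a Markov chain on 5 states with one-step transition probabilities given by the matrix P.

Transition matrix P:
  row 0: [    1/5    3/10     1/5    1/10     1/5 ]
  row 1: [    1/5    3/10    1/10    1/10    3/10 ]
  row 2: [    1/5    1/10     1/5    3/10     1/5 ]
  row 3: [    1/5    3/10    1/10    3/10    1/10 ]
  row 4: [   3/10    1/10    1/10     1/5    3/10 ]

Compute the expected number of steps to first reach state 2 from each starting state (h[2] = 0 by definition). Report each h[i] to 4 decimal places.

First-step conditioning: h[2] = 0; for i ≠ 2, h[i] = 1 + Σ_k P[i][k]·h[k].
  h[0] = 1 + 1/5·h[0] + 3/10·h[1] + 1/10·h[3] + 1/5·h[4]
  h[1] = 1 + 1/5·h[0] + 3/10·h[1] + 1/10·h[3] + 3/10·h[4]
  h[3] = 1 + 1/5·h[0] + 3/10·h[1] + 3/10·h[3] + 1/10·h[4]
  h[4] = 1 + 3/10·h[0] + 1/10·h[1] + 1/5·h[3] + 3/10·h[4]
Solving the 4×4 linear system over states ≠ 2 gives exactly h = [3730/507, 1380/169, 0, 4150/507, 4100/507] (h[2] = 0 is the target).

h = [7.3570, 8.1657, 0.0000, 8.1854, 8.0868]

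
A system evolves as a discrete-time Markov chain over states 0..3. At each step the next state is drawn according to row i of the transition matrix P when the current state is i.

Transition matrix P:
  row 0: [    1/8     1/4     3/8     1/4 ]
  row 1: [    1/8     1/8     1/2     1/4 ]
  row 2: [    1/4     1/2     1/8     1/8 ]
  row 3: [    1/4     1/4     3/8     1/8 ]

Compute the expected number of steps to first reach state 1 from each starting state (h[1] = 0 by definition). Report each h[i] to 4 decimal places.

h = [3.0769, 0.0000, 2.4615, 3.0769]

First-step conditioning: h[1] = 0; for i ≠ 1, h[i] = 1 + Σ_k P[i][k]·h[k].
  h[0] = 1 + 1/8·h[0] + 3/8·h[2] + 1/4·h[3]
  h[2] = 1 + 1/4·h[0] + 1/8·h[2] + 1/8·h[3]
  h[3] = 1 + 1/4·h[0] + 3/8·h[2] + 1/8·h[3]
Solving the 3×3 linear system over states ≠ 1 gives exactly h = [40/13, 0, 32/13, 40/13] (h[1] = 0 is the target).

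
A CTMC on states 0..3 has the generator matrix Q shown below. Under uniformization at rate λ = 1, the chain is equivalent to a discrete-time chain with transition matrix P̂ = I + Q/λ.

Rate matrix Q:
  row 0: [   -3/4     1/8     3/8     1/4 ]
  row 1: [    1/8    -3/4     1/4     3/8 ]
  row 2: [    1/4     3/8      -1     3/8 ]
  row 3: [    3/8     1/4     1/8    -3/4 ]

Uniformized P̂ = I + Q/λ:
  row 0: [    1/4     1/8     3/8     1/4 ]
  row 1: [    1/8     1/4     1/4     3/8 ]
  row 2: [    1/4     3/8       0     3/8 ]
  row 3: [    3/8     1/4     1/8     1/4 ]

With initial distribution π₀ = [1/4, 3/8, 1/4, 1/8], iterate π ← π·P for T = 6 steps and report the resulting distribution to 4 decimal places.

t=0: π = [0.2500, 0.3750, 0.2500, 0.1250]
t=1: π = [0.2188, 0.2500, 0.2031, 0.3281]
t=2: π = [0.2598, 0.2480, 0.1855, 0.3066]
t=3: π = [0.2573, 0.2407, 0.1978, 0.3042]
t=4: π = [0.2579, 0.2426, 0.1947, 0.3048]
t=5: π = [0.2578, 0.2421, 0.1955, 0.3047]
t=6: π = [0.2578, 0.2422, 0.1953, 0.3047]

π = [0.2578, 0.2422, 0.1953, 0.3047]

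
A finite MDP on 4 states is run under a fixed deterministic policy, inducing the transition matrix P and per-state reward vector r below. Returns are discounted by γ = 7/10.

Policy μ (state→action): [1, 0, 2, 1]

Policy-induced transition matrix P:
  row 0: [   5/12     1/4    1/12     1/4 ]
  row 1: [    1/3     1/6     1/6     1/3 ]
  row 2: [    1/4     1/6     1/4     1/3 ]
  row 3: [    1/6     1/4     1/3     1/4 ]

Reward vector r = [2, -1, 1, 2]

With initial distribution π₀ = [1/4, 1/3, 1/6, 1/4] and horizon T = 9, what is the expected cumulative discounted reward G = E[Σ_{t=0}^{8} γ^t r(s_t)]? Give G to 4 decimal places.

G = 3.3747

t=0: π = [0.2500, 0.3333, 0.1667, 0.2500], E[r] = 0.8333, γ^t·E[r] = 0.833333, running G = 0.833333
t=1: π = [0.2986, 0.2083, 0.2014, 0.2917], E[r] = 1.1736, γ^t·E[r] = 0.821528, running G = 1.654861
t=2: π = [0.2928, 0.2159, 0.2072, 0.2841], E[r] = 1.1453, γ^t·E[r] = 0.561175, running G = 2.216036
t=3: π = [0.2931, 0.2147, 0.2069, 0.2853], E[r] = 1.1489, γ^t·E[r] = 0.394063, running G = 2.610099
t=4: π = [0.2930, 0.2149, 0.2070, 0.2851], E[r] = 1.1484, γ^t·E[r] = 0.275727, running G = 2.885826
t=5: π = [0.2930, 0.2148, 0.2070, 0.2852], E[r] = 1.1484, γ^t·E[r] = 0.193019, running G = 3.078845
t=6: π = [0.2930, 0.2148, 0.2070, 0.2852], E[r] = 1.1484, γ^t·E[r] = 0.135112, running G = 3.213958
t=7: π = [0.2930, 0.2148, 0.2070, 0.2852], E[r] = 1.1484, γ^t·E[r] = 0.094579, running G = 3.308537
t=8: π = [0.2930, 0.2148, 0.2070, 0.2852], E[r] = 1.1484, γ^t·E[r] = 0.066205, running G = 3.374742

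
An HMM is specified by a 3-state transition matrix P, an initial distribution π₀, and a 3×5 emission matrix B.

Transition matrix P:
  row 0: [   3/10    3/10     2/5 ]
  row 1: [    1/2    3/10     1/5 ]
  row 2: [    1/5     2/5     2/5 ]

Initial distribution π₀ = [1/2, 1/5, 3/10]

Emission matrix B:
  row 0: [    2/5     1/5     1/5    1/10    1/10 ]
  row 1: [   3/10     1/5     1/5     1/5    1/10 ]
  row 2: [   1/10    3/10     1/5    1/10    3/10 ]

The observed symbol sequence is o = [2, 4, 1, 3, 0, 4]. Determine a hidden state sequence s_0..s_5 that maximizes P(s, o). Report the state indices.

path = [0, 2, 2, 1, 0, 2]

t=0: δ = [1.000e-01, 4.000e-02, 6.000e-02]  (obs o_0=2)
t=1: δ = [3.000e-03, 3.000e-03, 1.200e-02]  ψ = [0, 0, 0]  (obs o_1=4)
t=2: δ = [4.800e-04, 9.600e-04, 1.440e-03]  ψ = [2, 2, 2]  (obs o_2=1)
t=3: δ = [4.800e-05, 1.152e-04, 5.760e-05]  ψ = [1, 2, 2]  (obs o_3=3)
t=4: δ = [2.304e-05, 1.037e-05, 2.304e-06]  ψ = [1, 1, 1]  (obs o_4=0)
t=5: δ = [6.912e-07, 6.912e-07, 2.765e-06]  ψ = [0, 0, 0]  (obs o_5=4)
backtrack: best end state = 2; path = [0, 2, 2, 1, 0, 2]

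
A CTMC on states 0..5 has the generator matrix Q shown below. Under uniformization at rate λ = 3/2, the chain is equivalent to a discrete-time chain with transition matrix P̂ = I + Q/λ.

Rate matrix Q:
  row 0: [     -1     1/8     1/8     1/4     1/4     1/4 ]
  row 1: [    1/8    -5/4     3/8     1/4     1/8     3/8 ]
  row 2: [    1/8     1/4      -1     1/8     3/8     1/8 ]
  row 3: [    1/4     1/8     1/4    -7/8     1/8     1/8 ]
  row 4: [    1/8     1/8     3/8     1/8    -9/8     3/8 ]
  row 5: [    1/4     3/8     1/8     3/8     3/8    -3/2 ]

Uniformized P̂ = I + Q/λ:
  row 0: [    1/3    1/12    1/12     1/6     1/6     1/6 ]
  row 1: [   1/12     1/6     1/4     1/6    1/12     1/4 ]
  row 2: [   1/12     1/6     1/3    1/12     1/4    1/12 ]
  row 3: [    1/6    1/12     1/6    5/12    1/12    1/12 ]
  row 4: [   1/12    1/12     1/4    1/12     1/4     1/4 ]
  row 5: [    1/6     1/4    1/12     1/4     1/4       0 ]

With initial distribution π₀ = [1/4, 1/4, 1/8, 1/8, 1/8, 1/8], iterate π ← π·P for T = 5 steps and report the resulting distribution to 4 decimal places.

t=0: π = [0.2500, 0.2500, 0.1250, 0.1250, 0.1250, 0.1250]
t=1: π = [0.1667, 0.1354, 0.1875, 0.1875, 0.1667, 0.1563]
t=2: π = [0.1536, 0.1363, 0.1962, 0.1970, 0.1823, 0.1345]
t=3: π = [0.1494, 0.1335, 0.2019, 0.1956, 0.1816, 0.1380]
t=4: π = [0.1485, 0.1343, 0.2026, 0.1951, 0.1827, 0.1368]
t=5: π = [0.1481, 0.1342, 0.2031, 0.1947, 0.1827, 0.1371]

π = [0.1481, 0.1342, 0.2031, 0.1947, 0.1827, 0.1371]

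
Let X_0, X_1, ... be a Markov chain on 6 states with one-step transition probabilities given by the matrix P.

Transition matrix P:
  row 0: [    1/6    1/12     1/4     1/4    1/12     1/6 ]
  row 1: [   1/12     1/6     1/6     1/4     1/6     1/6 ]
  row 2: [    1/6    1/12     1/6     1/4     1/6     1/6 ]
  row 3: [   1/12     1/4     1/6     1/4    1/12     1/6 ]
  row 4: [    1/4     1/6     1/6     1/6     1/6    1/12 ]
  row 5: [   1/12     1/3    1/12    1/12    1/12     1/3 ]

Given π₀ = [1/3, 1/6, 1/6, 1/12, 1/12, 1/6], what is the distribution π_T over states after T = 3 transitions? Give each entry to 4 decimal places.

t=0: π = [0.3333, 0.1667, 0.1667, 0.0833, 0.0833, 0.1667]
t=1: π = [0.1389, 0.1597, 0.1806, 0.2153, 0.1181, 0.1875]
t=2: π = [0.1296, 0.1892, 0.1626, 0.2089, 0.1215, 0.1881]
t=3: π = [0.1279, 0.1911, 0.1618, 0.2085, 0.1228, 0.1879]

π = [0.1279, 0.1911, 0.1618, 0.2085, 0.1228, 0.1879]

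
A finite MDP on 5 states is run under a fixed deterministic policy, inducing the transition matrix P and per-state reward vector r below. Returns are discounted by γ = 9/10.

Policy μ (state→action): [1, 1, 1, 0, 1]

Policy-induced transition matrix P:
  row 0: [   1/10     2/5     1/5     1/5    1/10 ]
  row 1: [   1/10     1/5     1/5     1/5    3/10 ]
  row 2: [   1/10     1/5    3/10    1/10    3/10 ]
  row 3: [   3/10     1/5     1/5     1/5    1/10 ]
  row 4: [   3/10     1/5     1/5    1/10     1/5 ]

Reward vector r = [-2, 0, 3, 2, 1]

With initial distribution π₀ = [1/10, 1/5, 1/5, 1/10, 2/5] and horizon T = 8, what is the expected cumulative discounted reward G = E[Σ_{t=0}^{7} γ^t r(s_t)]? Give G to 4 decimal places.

G = 4.8908

t=0: π = [0.1000, 0.2000, 0.2000, 0.1000, 0.4000], E[r] = 1.0000, γ^t·E[r] = 1.000000, running G = 1.000000
t=1: π = [0.2000, 0.2200, 0.2200, 0.1400, 0.2200], E[r] = 0.7600, γ^t·E[r] = 0.684000, running G = 1.684000
t=2: π = [0.1720, 0.2400, 0.2220, 0.1560, 0.2100], E[r] = 0.8440, γ^t·E[r] = 0.683640, running G = 2.367640
t=3: π = [0.1732, 0.2344, 0.2222, 0.1568, 0.2134], E[r] = 0.8472, γ^t·E[r] = 0.617609, running G = 2.985249
t=4: π = [0.1740, 0.2346, 0.2222, 0.1564, 0.2127], E[r] = 0.8441, γ^t·E[r] = 0.553827, running G = 3.539076
t=5: π = [0.1738, 0.2348, 0.2222, 0.1565, 0.2126], E[r] = 0.8447, γ^t·E[r] = 0.498780, running G = 4.037856
t=6: π = [0.1738, 0.2348, 0.2222, 0.1565, 0.2127], E[r] = 0.8447, γ^t·E[r] = 0.448911, running G = 4.486766
t=7: π = [0.1738, 0.2348, 0.2222, 0.1565, 0.2127], E[r] = 0.8447, γ^t·E[r] = 0.404007, running G = 4.890774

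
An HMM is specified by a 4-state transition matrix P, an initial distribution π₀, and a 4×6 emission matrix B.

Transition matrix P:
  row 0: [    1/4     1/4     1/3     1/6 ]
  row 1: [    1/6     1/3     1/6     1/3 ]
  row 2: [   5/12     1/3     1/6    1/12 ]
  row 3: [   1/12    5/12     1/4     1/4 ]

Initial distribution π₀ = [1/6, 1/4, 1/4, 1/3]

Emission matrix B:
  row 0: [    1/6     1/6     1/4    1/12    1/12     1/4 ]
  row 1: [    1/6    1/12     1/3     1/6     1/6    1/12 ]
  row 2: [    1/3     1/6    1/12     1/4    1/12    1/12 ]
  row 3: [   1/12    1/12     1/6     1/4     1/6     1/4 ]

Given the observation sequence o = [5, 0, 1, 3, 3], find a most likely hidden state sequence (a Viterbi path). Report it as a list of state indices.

t=0: δ = [4.167e-02, 2.083e-02, 2.083e-02, 8.333e-02]  (obs o_0=5)
t=1: δ = [1.736e-03, 5.787e-03, 6.944e-03, 1.736e-03]  ψ = [0, 3, 3, 3]  (obs o_1=0)
t=2: δ = [4.823e-04, 1.929e-04, 1.929e-04, 1.608e-04]  ψ = [2, 2, 2, 1]  (obs o_2=1)
t=3: δ = [1.005e-05, 2.009e-05, 4.019e-05, 2.009e-05]  ψ = [0, 0, 0, 0]  (obs o_3=3)
t=4: δ = [1.395e-06, 2.233e-06, 1.674e-06, 1.674e-06]  ψ = [2, 2, 2, 1]  (obs o_4=3)
backtrack: best end state = 1; path = [3, 2, 0, 2, 1]

path = [3, 2, 0, 2, 1]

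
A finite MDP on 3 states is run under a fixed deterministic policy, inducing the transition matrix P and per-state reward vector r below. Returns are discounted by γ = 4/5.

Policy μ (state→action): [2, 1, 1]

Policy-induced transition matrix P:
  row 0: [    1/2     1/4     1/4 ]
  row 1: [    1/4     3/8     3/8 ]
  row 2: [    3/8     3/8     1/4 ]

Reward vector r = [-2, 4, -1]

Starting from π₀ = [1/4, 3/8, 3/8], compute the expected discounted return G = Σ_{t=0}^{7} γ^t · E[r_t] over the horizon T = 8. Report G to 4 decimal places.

t=0: π = [0.2500, 0.3750, 0.3750], E[r] = 0.6250, γ^t·E[r] = 0.625000, running G = 0.625000
t=1: π = [0.3594, 0.3438, 0.2969], E[r] = 0.3594, γ^t·E[r] = 0.287500, running G = 0.912500
t=2: π = [0.3770, 0.3301, 0.2930], E[r] = 0.2734, γ^t·E[r] = 0.175000, running G = 1.087500
t=3: π = [0.3809, 0.3279, 0.2913], E[r] = 0.2585, γ^t·E[r] = 0.132375, running G = 1.219875
t=4: π = [0.3816, 0.3274, 0.2910], E[r] = 0.2553, γ^t·E[r] = 0.104588, running G = 1.324463
t=5: π = [0.3818, 0.3273, 0.2909], E[r] = 0.2547, γ^t·E[r] = 0.083463, running G = 1.407925
t=6: π = [0.3818, 0.3273, 0.2909], E[r] = 0.2546, γ^t·E[r] = 0.066736, running G = 1.474661
t=7: π = [0.3818, 0.3273, 0.2909], E[r] = 0.2546, γ^t·E[r] = 0.053383, running G = 1.528045

G = 1.5280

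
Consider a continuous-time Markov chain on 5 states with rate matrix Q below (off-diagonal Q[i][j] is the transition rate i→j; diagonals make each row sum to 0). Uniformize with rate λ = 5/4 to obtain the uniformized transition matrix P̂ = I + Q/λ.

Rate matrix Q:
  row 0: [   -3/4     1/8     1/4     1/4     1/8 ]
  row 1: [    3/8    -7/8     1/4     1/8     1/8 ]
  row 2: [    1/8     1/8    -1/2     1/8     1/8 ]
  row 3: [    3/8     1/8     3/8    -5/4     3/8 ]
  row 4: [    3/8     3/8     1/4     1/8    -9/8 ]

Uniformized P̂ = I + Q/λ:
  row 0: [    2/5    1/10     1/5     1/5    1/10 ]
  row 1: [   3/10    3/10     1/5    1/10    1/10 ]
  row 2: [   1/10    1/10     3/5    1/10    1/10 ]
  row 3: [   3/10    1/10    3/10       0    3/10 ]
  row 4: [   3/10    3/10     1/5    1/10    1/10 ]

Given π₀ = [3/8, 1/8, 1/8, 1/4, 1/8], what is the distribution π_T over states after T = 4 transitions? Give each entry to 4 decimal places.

π = [0.2582, 0.1561, 0.3478, 0.1148, 0.1231]

t=0: π = [0.3750, 0.1250, 0.1250, 0.2500, 0.1250]
t=1: π = [0.3125, 0.1500, 0.2750, 0.1125, 0.1500]
t=2: π = [0.2763, 0.1600, 0.3213, 0.1200, 0.1225]
t=3: π = [0.2634, 0.1565, 0.3405, 0.1156, 0.1240]
t=4: π = [0.2582, 0.1561, 0.3478, 0.1148, 0.1231]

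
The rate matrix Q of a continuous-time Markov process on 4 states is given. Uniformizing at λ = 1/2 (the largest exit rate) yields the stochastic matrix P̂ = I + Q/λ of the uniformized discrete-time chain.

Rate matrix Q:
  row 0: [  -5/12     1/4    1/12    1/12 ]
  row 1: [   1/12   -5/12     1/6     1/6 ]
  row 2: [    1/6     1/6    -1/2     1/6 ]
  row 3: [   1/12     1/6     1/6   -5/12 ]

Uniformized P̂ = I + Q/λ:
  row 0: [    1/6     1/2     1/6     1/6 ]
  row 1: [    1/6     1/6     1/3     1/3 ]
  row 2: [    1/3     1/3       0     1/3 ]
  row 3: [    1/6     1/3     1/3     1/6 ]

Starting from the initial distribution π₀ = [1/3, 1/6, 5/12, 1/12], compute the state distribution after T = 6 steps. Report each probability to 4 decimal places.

π = [0.2040, 0.3150, 0.2245, 0.2565]

t=0: π = [0.3333, 0.1667, 0.4167, 0.0833]
t=1: π = [0.2361, 0.3611, 0.1389, 0.2639]
t=2: π = [0.1898, 0.3125, 0.2477, 0.2500]
t=3: π = [0.2079, 0.3129, 0.2191, 0.2600]
t=4: π = [0.2032, 0.3158, 0.2256, 0.2553]
t=5: π = [0.2043, 0.3146, 0.2243, 0.2569]
t=6: π = [0.2040, 0.3150, 0.2245, 0.2565]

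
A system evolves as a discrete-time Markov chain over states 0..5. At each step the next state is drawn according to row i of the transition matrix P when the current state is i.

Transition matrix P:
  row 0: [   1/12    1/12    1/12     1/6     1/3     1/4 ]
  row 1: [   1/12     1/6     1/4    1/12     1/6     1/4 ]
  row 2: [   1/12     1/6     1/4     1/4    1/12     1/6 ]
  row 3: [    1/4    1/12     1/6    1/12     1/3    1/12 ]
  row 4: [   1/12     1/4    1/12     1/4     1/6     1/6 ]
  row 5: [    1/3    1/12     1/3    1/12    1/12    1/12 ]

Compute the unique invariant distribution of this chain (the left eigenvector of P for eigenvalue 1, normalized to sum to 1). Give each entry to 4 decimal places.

π = [0.1510, 0.1428, 0.1938, 0.1596, 0.1886, 0.1642]

Balance equations π_j = Σ_i π_i·P[i][j]:
  π_0 = 1/12·π_0 + 1/12·π_1 + 1/12·π_2 + 1/4·π_3 + 1/12·π_4 + 1/3·π_5
  π_1 = 1/12·π_0 + 1/6·π_1 + 1/6·π_2 + 1/12·π_3 + 1/4·π_4 + 1/12·π_5
  π_2 = 1/12·π_0 + 1/4·π_1 + 1/4·π_2 + 1/6·π_3 + 1/12·π_4 + 1/3·π_5
  π_3 = 1/6·π_0 + 1/12·π_1 + 1/4·π_2 + 1/12·π_3 + 1/4·π_4 + 1/12·π_5
  π_4 = 1/3·π_0 + 1/6·π_1 + 1/12·π_2 + 1/3·π_3 + 1/6·π_4 + 1/12·π_5
  normalize: π_0 + π_1 + π_2 + π_3 + π_4 + π_5 = 1
Solving the linear system gives exactly π = [6047/40051, 520/3641, 7761/40051, 6394/40051, 7554/40051, 6575/40051].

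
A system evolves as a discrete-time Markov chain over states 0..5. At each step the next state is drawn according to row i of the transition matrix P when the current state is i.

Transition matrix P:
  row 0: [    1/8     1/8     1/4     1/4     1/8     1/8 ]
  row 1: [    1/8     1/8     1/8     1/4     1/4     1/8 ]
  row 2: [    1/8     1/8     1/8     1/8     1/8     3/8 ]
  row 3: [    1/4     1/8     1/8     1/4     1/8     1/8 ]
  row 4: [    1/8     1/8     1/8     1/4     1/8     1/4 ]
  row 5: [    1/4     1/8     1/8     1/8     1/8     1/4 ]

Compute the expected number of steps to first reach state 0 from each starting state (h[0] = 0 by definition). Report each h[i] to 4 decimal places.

h = [0.0000, 5.6699, 5.5922, 4.9709, 5.5922, 4.9709]

First-step conditioning: h[0] = 0; for i ≠ 0, h[i] = 1 + Σ_k P[i][k]·h[k].
  h[1] = 1 + 1/8·h[1] + 1/8·h[2] + 1/4·h[3] + 1/4·h[4] + 1/8·h[5]
  h[2] = 1 + 1/8·h[1] + 1/8·h[2] + 1/8·h[3] + 1/8·h[4] + 3/8·h[5]
  h[3] = 1 + 1/8·h[1] + 1/8·h[2] + 1/4·h[3] + 1/8·h[4] + 1/8·h[5]
  h[4] = 1 + 1/8·h[1] + 1/8·h[2] + 1/4·h[3] + 1/8·h[4] + 1/4·h[5]
  h[5] = 1 + 1/8·h[1] + 1/8·h[2] + 1/8·h[3] + 1/8·h[4] + 1/4·h[5]
Solving the 5×5 linear system over states ≠ 0 gives exactly h = [0, 584/103, 576/103, 512/103, 576/103, 512/103] (h[0] = 0 is the target).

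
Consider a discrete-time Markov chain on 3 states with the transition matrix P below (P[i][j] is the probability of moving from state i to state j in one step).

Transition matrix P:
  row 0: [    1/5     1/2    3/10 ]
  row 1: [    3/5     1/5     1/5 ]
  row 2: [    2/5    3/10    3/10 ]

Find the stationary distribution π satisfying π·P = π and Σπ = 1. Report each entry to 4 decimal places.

π = [0.3906, 0.3438, 0.2656]

Balance equations π_j = Σ_i π_i·P[i][j]:
  π_0 = 1/5·π_0 + 3/5·π_1 + 2/5·π_2
  π_1 = 1/2·π_0 + 1/5·π_1 + 3/10·π_2
  normalize: π_0 + π_1 + π_2 = 1
Solving the linear system gives exactly π = [25/64, 11/32, 17/64].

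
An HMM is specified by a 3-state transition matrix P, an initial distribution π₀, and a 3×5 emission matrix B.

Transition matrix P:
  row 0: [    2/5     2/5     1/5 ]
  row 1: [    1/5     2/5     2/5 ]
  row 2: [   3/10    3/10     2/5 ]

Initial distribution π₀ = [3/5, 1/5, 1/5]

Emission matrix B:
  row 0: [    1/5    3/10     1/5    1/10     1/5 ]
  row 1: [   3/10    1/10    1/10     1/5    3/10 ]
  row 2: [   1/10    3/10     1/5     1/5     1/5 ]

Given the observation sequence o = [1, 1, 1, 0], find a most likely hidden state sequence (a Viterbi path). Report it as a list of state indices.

t=0: δ = [1.800e-01, 2.000e-02, 6.000e-02]  (obs o_0=1)
t=1: δ = [2.160e-02, 7.200e-03, 1.080e-02]  ψ = [0, 0, 0]  (obs o_1=1)
t=2: δ = [2.592e-03, 8.640e-04, 1.296e-03]  ψ = [0, 0, 0]  (obs o_2=1)
t=3: δ = [2.074e-04, 3.110e-04, 5.184e-05]  ψ = [0, 0, 0]  (obs o_3=0)
backtrack: best end state = 1; path = [0, 0, 0, 1]

path = [0, 0, 0, 1]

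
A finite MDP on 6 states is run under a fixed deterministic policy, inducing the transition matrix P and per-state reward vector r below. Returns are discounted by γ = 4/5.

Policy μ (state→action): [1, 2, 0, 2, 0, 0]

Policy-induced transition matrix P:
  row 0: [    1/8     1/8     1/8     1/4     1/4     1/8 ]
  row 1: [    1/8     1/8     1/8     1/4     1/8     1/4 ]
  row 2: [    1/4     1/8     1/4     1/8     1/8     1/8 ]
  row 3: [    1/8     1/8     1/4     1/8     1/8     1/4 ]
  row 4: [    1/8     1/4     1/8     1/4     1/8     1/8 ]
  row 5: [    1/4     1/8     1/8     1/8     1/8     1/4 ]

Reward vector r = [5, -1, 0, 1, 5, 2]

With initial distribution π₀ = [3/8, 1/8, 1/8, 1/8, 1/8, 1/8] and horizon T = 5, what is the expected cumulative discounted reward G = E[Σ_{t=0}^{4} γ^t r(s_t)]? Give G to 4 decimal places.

G = 7.4887

t=0: π = [0.3750, 0.1250, 0.1250, 0.1250, 0.1250, 0.1250], E[r] = 2.7500, γ^t·E[r] = 2.750000, running G = 2.750000
t=1: π = [0.1563, 0.1406, 0.1563, 0.2031, 0.1719, 0.1719], E[r] = 2.0469, γ^t·E[r] = 1.637500, running G = 4.387500
t=2: π = [0.1660, 0.1465, 0.1699, 0.1836, 0.1445, 0.1895], E[r] = 1.9688, γ^t·E[r] = 1.260000, running G = 5.647500
t=3: π = [0.1699, 0.1431, 0.1692, 0.1821, 0.1458, 0.1899], E[r] = 1.9973, γ^t·E[r] = 1.022625, running G = 6.670125
t=4: π = [0.1699, 0.1432, 0.1689, 0.1823, 0.1462, 0.1894], E[r] = 1.9986, γ^t·E[r] = 0.818613, running G = 7.488738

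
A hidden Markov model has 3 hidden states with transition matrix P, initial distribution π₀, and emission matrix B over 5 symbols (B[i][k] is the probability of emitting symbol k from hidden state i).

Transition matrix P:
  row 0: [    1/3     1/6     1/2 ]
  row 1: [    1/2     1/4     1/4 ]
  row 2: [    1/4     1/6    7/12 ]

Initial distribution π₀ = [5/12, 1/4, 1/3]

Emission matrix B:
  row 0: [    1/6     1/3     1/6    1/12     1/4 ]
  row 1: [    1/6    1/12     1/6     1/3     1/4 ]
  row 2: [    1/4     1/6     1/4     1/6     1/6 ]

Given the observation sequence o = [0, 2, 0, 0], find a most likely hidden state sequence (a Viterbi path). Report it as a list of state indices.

t=0: δ = [6.944e-02, 4.167e-02, 8.333e-02]  (obs o_0=0)
t=1: δ = [3.858e-03, 2.315e-03, 1.215e-02]  ψ = [0, 2, 2]  (obs o_1=2)
t=2: δ = [5.064e-04, 3.376e-04, 1.772e-03]  ψ = [2, 2, 2]  (obs o_2=0)
t=3: δ = [7.385e-05, 4.923e-05, 2.585e-04]  ψ = [2, 2, 2]  (obs o_3=0)
backtrack: best end state = 2; path = [2, 2, 2, 2]

path = [2, 2, 2, 2]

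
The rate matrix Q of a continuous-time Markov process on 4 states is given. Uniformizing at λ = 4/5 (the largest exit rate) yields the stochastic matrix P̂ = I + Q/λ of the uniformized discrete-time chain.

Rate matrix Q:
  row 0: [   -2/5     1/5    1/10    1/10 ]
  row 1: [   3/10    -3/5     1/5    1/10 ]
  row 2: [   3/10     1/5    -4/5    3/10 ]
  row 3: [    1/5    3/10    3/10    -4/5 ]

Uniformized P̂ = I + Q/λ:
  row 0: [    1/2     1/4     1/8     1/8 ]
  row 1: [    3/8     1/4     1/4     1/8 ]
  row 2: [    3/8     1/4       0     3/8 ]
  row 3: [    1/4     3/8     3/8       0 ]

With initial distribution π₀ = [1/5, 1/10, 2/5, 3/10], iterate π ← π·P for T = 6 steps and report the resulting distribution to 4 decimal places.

t=0: π = [0.2000, 0.1000, 0.4000, 0.3000]
t=1: π = [0.3625, 0.2875, 0.1625, 0.1875]
t=2: π = [0.3969, 0.2734, 0.1875, 0.1422]
t=3: π = [0.4068, 0.2678, 0.1713, 0.1541]
t=4: π = [0.4066, 0.2693, 0.1756, 0.1486]
t=5: π = [0.4073, 0.2686, 0.1738, 0.1503]
t=6: π = [0.4071, 0.2688, 0.1744, 0.1497]

π = [0.4071, 0.2688, 0.1744, 0.1497]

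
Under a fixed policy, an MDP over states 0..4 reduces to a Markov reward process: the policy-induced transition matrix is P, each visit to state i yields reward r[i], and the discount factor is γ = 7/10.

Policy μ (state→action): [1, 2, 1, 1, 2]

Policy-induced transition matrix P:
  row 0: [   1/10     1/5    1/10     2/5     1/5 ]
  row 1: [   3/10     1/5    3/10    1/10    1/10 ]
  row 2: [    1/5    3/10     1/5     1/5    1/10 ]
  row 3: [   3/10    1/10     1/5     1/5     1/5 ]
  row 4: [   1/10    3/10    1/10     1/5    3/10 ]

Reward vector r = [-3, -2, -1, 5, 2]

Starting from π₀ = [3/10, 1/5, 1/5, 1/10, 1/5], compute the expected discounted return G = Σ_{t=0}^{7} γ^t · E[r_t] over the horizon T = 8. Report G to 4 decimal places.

G = -0.0198

t=0: π = [0.3000, 0.2000, 0.2000, 0.1000, 0.2000], E[r] = -0.6000, γ^t·E[r] = -0.600000, running G = -0.600000
t=1: π = [0.1800, 0.2300, 0.1700, 0.2400, 0.1800], E[r] = 0.3900, γ^t·E[r] = 0.273000, running G = -0.327000
t=2: π = [0.2110, 0.2110, 0.1870, 0.2130, 0.1780], E[r] = 0.1790, γ^t·E[r] = 0.087710, running G = -0.239290
t=3: π = [0.2035, 0.2152, 0.1822, 0.2211, 0.1780], E[r] = 0.2384, γ^t·E[r] = 0.081771, running G = -0.157519
t=4: π = [0.2055, 0.2139, 0.1834, 0.2192, 0.1781], E[r] = 0.2244, γ^t·E[r] = 0.053876, running G = -0.103643
t=5: π = [0.2050, 0.2142, 0.1830, 0.2197, 0.1781], E[r] = 0.2283, γ^t·E[r] = 0.038375, running G = -0.065268
t=6: π = [0.2051, 0.2141, 0.1831, 0.2196, 0.1781], E[r] = 0.2273, γ^t·E[r] = 0.026746, running G = -0.038522
t=7: π = [0.2051, 0.2142, 0.1831, 0.2196, 0.1781], E[r] = 0.2276, γ^t·E[r] = 0.018744, running G = -0.019778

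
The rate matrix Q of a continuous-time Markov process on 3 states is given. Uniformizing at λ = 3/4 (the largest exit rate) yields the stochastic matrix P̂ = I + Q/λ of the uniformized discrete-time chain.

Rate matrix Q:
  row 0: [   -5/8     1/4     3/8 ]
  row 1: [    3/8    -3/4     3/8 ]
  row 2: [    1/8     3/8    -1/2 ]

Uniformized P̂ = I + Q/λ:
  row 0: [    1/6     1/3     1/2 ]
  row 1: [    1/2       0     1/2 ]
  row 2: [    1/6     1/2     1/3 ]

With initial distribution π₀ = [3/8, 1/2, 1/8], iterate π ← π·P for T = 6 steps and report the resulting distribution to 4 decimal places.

π = [0.2672, 0.3043, 0.4286]

t=0: π = [0.3750, 0.5000, 0.1250]
t=1: π = [0.3333, 0.1875, 0.4792]
t=2: π = [0.2292, 0.3507, 0.4201]
t=3: π = [0.2836, 0.2865, 0.4300]
t=4: π = [0.2622, 0.3095, 0.4283]
t=5: π = [0.2698, 0.3016, 0.4286]
t=6: π = [0.2672, 0.3043, 0.4286]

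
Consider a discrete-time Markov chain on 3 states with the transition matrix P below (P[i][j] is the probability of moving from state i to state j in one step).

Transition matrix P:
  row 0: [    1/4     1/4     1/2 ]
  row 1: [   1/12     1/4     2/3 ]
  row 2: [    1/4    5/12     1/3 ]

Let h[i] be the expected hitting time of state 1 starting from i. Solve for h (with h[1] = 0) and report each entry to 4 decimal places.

h = [3.1111, 0.0000, 2.6667]

First-step conditioning: h[1] = 0; for i ≠ 1, h[i] = 1 + Σ_k P[i][k]·h[k].
  h[0] = 1 + 1/4·h[0] + 1/2·h[2]
  h[2] = 1 + 1/4·h[0] + 1/3·h[2]
Solving the 2×2 linear system over states ≠ 1 gives exactly h = [28/9, 0, 8/3] (h[1] = 0 is the target).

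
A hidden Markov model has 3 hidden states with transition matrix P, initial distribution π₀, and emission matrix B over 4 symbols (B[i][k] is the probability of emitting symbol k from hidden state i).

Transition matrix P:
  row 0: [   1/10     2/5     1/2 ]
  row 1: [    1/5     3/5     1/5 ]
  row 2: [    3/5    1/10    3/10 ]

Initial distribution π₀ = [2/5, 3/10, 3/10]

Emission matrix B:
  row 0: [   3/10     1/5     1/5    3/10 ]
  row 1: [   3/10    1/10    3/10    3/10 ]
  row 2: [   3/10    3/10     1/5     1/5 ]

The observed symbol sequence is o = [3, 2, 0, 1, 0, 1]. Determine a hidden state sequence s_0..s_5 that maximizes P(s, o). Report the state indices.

path = [0, 2, 0, 2, 0, 2]

t=0: δ = [1.200e-01, 9.000e-02, 6.000e-02]  (obs o_0=3)
t=1: δ = [7.200e-03, 1.620e-02, 1.200e-02]  ψ = [2, 1, 0]  (obs o_1=2)
t=2: δ = [2.160e-03, 2.916e-03, 1.080e-03]  ψ = [2, 1, 0]  (obs o_2=0)
t=3: δ = [1.296e-04, 1.750e-04, 3.240e-04]  ψ = [2, 1, 0]  (obs o_3=1)
t=4: δ = [5.832e-05, 3.149e-05, 2.916e-05]  ψ = [2, 1, 2]  (obs o_4=0)
t=5: δ = [3.499e-06, 2.333e-06, 8.748e-06]  ψ = [2, 0, 0]  (obs o_5=1)
backtrack: best end state = 2; path = [0, 2, 0, 2, 0, 2]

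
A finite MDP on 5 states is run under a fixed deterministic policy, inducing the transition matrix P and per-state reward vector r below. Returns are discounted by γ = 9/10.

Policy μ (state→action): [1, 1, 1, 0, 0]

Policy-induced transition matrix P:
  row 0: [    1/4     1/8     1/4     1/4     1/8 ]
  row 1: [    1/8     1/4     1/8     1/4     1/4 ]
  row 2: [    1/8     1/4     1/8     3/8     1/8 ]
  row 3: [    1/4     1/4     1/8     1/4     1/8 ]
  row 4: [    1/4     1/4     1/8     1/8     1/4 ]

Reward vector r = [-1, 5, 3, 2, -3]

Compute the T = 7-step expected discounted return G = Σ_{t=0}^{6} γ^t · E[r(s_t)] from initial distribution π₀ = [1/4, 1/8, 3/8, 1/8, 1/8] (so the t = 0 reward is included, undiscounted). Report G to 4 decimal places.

G = 7.1583

t=0: π = [0.2500, 0.1250, 0.3750, 0.1250, 0.1250], E[r] = 1.3750, γ^t·E[r] = 1.375000, running G = 1.375000
t=1: π = [0.1875, 0.2188, 0.1563, 0.2813, 0.1563], E[r] = 1.4688, γ^t·E[r] = 1.321875, running G = 2.696875
t=2: π = [0.2031, 0.2266, 0.1484, 0.2500, 0.1719], E[r] = 1.3594, γ^t·E[r] = 1.101094, running G = 3.797969
t=3: π = [0.2031, 0.2246, 0.1504, 0.2471, 0.1748], E[r] = 1.3408, γ^t·E[r] = 0.977458, running G = 4.775427
t=4: π = [0.2031, 0.2246, 0.1504, 0.2469, 0.1749], E[r] = 1.3402, γ^t·E[r] = 0.879312, running G = 5.654739
t=5: π = [0.2031, 0.2246, 0.1504, 0.2469, 0.1749], E[r] = 1.3401, γ^t·E[r] = 0.791336, running G = 6.446074
t=6: π = [0.2031, 0.2246, 0.1504, 0.2469, 0.1749], E[r] = 1.3401, γ^t·E[r] = 0.712197, running G = 7.158271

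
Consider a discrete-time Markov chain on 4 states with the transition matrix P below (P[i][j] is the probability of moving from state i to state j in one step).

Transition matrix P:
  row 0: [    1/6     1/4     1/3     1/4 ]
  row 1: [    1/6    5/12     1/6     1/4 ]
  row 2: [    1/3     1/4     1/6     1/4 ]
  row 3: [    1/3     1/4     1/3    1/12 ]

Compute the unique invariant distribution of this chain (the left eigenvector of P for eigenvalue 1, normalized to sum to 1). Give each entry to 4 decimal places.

π = [0.2429, 0.3000, 0.2429, 0.2143]

Balance equations π_j = Σ_i π_i·P[i][j]:
  π_0 = 1/6·π_0 + 1/6·π_1 + 1/3·π_2 + 1/3·π_3
  π_1 = 1/4·π_0 + 5/12·π_1 + 1/4·π_2 + 1/4·π_3
  π_2 = 1/3·π_0 + 1/6·π_1 + 1/6·π_2 + 1/3·π_3
  normalize: π_0 + π_1 + π_2 + π_3 = 1
Solving the linear system gives exactly π = [17/70, 3/10, 17/70, 3/14].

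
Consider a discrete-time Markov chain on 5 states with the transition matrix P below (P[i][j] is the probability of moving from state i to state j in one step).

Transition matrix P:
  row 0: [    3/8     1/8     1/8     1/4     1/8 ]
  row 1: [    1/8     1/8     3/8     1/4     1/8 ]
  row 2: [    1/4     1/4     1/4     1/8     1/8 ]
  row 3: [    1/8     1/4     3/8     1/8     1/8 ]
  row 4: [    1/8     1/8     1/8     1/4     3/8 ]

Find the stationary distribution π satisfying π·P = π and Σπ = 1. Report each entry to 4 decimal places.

Balance equations π_j = Σ_i π_i·P[i][j]:
  π_0 = 3/8·π_0 + 1/8·π_1 + 1/4·π_2 + 1/8·π_3 + 1/8·π_4
  π_1 = 1/8·π_0 + 1/8·π_1 + 1/4·π_2 + 1/4·π_3 + 1/8·π_4
  π_2 = 1/8·π_0 + 3/8·π_1 + 1/4·π_2 + 3/8·π_3 + 1/8·π_4
  π_3 = 1/4·π_0 + 1/4·π_1 + 1/8·π_2 + 1/8·π_3 + 1/4·π_4
  normalize: π_0 + π_1 + π_2 + π_3 + π_4 = 1
Solving the linear system gives exactly π = [5/24, 13/72, 1/4, 7/36, 1/6].

π = [0.2083, 0.1806, 0.2500, 0.1944, 0.1667]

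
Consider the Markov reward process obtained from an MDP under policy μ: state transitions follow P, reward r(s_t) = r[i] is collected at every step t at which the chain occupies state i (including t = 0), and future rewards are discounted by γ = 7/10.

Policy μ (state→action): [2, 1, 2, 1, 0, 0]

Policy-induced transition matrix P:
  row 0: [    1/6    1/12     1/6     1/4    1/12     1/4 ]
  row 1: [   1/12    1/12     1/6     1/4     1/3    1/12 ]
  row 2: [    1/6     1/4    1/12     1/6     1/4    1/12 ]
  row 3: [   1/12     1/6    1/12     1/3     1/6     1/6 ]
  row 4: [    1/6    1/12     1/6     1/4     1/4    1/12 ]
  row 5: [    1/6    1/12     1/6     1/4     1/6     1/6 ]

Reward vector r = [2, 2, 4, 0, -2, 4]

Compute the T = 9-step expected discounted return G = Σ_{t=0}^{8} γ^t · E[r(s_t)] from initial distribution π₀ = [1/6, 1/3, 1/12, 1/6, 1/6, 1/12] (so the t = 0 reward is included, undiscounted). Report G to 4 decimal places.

t=0: π = [0.1667, 0.3333, 0.0833, 0.1667, 0.1667, 0.0833], E[r] = 1.3333, γ^t·E[r] = 1.333333, running G = 1.333333
t=1: π = [0.1250, 0.1111, 0.1458, 0.2569, 0.2292, 0.1319], E[r] = 1.1250, γ^t·E[r] = 0.787500, running G = 2.120833
t=2: π = [0.1360, 0.1291, 0.1331, 0.2593, 0.2060, 0.1366], E[r] = 1.1968, γ^t·E[r] = 0.586412, running G = 2.707245
t=3: π = [0.1343, 0.1271, 0.1340, 0.2605, 0.2051, 0.1390], E[r] = 1.2045, γ^t·E[r] = 0.413135, running G = 3.120380
t=4: π = [0.1344, 0.1274, 0.1338, 0.2605, 0.2049, 0.1390], E[r] = 1.2048, γ^t·E[r] = 0.289283, running G = 3.409664
t=5: π = [0.1343, 0.1273, 0.1338, 0.2606, 0.2049, 0.1390], E[r] = 1.2048, γ^t·E[r] = 0.202497, running G = 3.612160
t=6: π = [0.1343, 0.1273, 0.1338, 0.2606, 0.2049, 0.1390], E[r] = 1.2048, γ^t·E[r] = 0.141747, running G = 3.753908
t=7: π = [0.1343, 0.1273, 0.1338, 0.2606, 0.2049, 0.1390], E[r] = 1.2048, γ^t·E[r] = 0.099223, running G = 3.853131
t=8: π = [0.1343, 0.1273, 0.1338, 0.2606, 0.2049, 0.1390], E[r] = 1.2048, γ^t·E[r] = 0.069456, running G = 3.922587

G = 3.9226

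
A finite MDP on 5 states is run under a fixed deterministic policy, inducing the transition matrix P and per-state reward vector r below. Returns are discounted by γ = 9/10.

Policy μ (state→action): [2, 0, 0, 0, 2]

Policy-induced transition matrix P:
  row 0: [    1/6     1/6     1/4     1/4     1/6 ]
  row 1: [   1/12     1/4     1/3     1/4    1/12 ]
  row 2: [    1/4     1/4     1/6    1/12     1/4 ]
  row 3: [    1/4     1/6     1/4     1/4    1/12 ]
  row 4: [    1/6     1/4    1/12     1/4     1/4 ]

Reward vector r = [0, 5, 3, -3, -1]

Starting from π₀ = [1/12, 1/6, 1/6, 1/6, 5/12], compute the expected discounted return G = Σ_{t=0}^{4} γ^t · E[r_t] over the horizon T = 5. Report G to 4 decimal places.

G = 3.2371

t=0: π = [0.0833, 0.1667, 0.1667, 0.1667, 0.4167], E[r] = 0.4167, γ^t·E[r] = 0.416667, running G = 0.416667
t=1: π = [0.1806, 0.2292, 0.1806, 0.2222, 0.1875], E[r] = 0.8333, γ^t·E[r] = 0.750000, running G = 1.166667
t=2: π = [0.1811, 0.2164, 0.2228, 0.2199, 0.1597], E[r] = 0.9311, γ^t·E[r] = 0.754219, running G = 1.920885
t=3: π = [0.1855, 0.2166, 0.2228, 0.2129, 0.1622], E[r] = 0.9507, γ^t·E[r] = 0.693035, running G = 2.613921
t=4: π = [0.1849, 0.2168, 0.2224, 0.2129, 0.1630], E[r] = 0.9498, γ^t·E[r] = 0.623167, running G = 3.237088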